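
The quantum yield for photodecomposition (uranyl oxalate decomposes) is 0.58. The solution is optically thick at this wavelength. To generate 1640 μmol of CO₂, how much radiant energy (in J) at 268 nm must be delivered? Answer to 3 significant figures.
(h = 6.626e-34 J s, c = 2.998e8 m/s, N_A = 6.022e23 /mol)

1260 J

Product: 1640 μmol = 0.00164 mol.
Photons that must be absorbed: 0.00164 / 0.58 = 0.002828 mol.
Photon energy: hc/λ = 7.412e-19 J; per mole, 4.464e5 J mol⁻¹.
Energy required: 0.002828 × 4.464e5 = 1260 J.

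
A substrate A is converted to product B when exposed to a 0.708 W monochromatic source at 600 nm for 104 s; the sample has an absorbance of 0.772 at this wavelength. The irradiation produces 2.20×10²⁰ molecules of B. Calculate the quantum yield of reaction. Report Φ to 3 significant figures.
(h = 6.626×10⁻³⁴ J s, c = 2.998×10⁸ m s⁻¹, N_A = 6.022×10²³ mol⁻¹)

Φ = 1.19

Product: 2.20×10²⁰ / 6.022×10²³ = 3.653×10⁻⁴ mol.
Photon energy at 600 nm: hc/λ = (6.626×10⁻³⁴)(2.998×10⁸)/(600×10⁻⁹) = 3.311×10⁻¹⁹ J.
Energy delivered: (0.708 W)(104 s) = 73.63 J.
Photons incident: 73.63 / 3.311×10⁻¹⁹ = 2.224×10²⁰, i.e. 2.224×10²⁰/6.022×10²³ = 3.693×10⁻⁴ mol.
Fraction absorbed: 1 − 10^(−0.772) = 0.8310.
Photons absorbed: 0.8310 × 3.693×10⁻⁴ = 3.069×10⁻⁴ mol.
Φ = 3.653×10⁻⁴ mol / 3.069×10⁻⁴ mol photons = 1.19.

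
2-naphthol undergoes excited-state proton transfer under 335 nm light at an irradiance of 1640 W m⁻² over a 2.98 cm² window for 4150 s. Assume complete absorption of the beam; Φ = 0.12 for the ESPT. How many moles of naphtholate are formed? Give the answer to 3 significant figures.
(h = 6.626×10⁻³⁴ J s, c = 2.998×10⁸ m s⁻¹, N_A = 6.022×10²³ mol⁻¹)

6.82×10⁻⁴ mol

Photon energy at 335 nm: hc/λ = (6.626×10⁻³⁴)(2.998×10⁸)/(335×10⁻⁹) = 5.930×10⁻¹⁹ J.
Energy delivered: (1640 W m⁻²)(2.98×10⁻⁴ m²)(4150 s) = 2028 J.
Photons incident: 2028 / 5.930×10⁻¹⁹ = 3.420×10²¹, i.e. 3.420×10²¹/6.022×10²³ = 0.005679 mol.
Product: Φ × n_abs = 0.12 × 0.005679 = 6.815×10⁻⁴ mol.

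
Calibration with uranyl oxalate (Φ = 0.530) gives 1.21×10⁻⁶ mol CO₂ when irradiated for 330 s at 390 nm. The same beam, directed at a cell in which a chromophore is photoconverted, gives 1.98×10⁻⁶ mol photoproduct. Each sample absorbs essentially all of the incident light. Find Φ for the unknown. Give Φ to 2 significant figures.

Φ = 0.87

Photons absorbed by the actinometer: 1.21×10⁻⁶ / 0.530 = 2.283×10⁻⁶ mol.
Φ(unknown) = 1.98×10⁻⁶ / 2.283×10⁻⁶ = 0.87.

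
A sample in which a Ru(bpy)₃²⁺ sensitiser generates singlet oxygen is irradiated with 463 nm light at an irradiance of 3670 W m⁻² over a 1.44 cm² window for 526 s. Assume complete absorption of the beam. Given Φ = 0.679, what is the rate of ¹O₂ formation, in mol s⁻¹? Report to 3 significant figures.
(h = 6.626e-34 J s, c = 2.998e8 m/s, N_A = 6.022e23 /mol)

Photon energy at 463 nm: hc/λ = (6.626e-34)(2.998e8)/(463e-9) = 4.290e-19 J.
Energy delivered: (3670 W m⁻²)(1.44e-4 m²)(526 s) = 278.0 J.
Photons incident: 278.0 / 4.290e-19 = 6.480e20, i.e. 6.480e20/6.022e23 = 0.001076 mol.
Product formed: 0.679 × 0.001076 = 7.306e-4 mol.
Rate: 7.306e-4 / 526 s = 1.39e-6 mol s⁻¹.

1.39e-6 mol s⁻¹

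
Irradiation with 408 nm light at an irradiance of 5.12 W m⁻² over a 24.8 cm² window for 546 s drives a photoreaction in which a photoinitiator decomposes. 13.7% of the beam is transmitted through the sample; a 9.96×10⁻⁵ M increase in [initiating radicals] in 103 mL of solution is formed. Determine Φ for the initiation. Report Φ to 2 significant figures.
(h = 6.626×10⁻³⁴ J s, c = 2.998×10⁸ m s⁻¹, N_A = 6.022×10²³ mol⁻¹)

Φ = 0.50

Product: (9.96×10⁻⁵ M)(0.103 L) = 1.026×10⁻⁵ mol.
Photon energy at 408 nm: hc/λ = (6.626×10⁻³⁴)(2.998×10⁸)/(408×10⁻⁹) = 4.869×10⁻¹⁹ J.
Energy delivered: (5.12 W m⁻²)(24.8×10⁻⁴ m²)(546 s) = 6.933 J.
Photons incident: 6.933 / 4.869×10⁻¹⁹ = 1.424×10¹⁹, i.e. 1.424×10¹⁹/6.022×10²³ = 2.365×10⁻⁵ mol.
Fraction absorbed: 1 − 13.7/100 = 0.8630.
Photons absorbed: 0.8630 × 2.365×10⁻⁵ = 2.041×10⁻⁵ mol.
Φ = 1.026×10⁻⁵ mol / 2.041×10⁻⁵ mol photons = 0.50.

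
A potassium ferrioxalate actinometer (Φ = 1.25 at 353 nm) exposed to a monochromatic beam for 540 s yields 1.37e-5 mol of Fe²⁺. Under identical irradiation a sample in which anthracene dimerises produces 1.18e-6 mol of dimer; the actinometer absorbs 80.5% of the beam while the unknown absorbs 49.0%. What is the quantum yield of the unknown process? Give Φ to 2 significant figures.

Photons absorbed by the actinometer: 1.37e-5 / 1.25 = 1.096e-5 mol.
Incident flux: 1.096e-5 / 0.805 = 1.361e-5 einstein.
Absorbed by unknown: 0.490 × 1.361e-5 = 6.669e-6 mol.
Φ(unknown) = 1.18e-6 / 6.669e-6 = 0.18.

Φ = 0.18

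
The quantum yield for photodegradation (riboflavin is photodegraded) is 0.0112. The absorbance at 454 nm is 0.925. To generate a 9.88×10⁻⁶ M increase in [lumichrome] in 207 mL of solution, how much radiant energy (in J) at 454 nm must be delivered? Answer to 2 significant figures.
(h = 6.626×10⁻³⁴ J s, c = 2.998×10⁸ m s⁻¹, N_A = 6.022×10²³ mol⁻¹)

55 J

Product: (9.88×10⁻⁶ M)(0.207 L) = 2.045×10⁻⁶ mol.
Photons that must be absorbed: 2.045×10⁻⁶ / 0.0112 = 1.826×10⁻⁴ mol.
Fraction absorbed: 1 − 10^(−0.925) = 0.8811.
Incident photons needed: 1.826×10⁻⁴ / 0.8811 = 2.072×10⁻⁴ mol.
Photon energy: hc/λ = 4.375×10⁻¹⁹ J; per mole, 2.635×10⁵ J mol⁻¹.
Energy required: 2.072×10⁻⁴ × 2.635×10⁵ = 55 J.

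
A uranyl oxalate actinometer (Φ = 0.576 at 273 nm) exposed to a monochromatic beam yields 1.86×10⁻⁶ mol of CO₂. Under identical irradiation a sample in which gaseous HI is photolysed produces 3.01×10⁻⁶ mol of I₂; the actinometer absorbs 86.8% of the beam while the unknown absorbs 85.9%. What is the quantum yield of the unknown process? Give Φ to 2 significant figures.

Photons absorbed by the actinometer: 1.86×10⁻⁶ / 0.576 = 3.229×10⁻⁶ mol.
Incident flux: 3.229×10⁻⁶ / 0.868 = 3.720×10⁻⁶ einstein.
Absorbed by unknown: 0.859 × 3.720×10⁻⁶ = 3.195×10⁻⁶ mol.
Φ(unknown) = 3.01×10⁻⁶ / 3.195×10⁻⁶ = 0.94.

Φ = 0.94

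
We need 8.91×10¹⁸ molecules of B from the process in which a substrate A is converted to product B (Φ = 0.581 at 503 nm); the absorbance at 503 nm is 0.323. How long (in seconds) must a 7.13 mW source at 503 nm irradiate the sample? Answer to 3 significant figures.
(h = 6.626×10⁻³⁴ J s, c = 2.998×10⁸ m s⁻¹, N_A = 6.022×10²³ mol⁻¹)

t ≈ 1620 s

Product: 8.91×10¹⁸ / 6.022×10²³ = 1.480×10⁻⁵ mol.
Photons that must be absorbed: 1.480×10⁻⁵ / 0.581 = 2.547×10⁻⁵ mol.
Fraction absorbed: 1 − 10^(−0.323) = 0.5247.
Incident photons needed: 2.547×10⁻⁵ / 0.5247 = 4.854×10⁻⁵ mol.
Photon energy: hc/λ = 3.949×10⁻¹⁹ J; per mole, 2.378×10⁵ J mol⁻¹.
Energy required: 4.854×10⁻⁵ × 2.378×10⁵ = 11.54 J.
Time: 11.54 J / 0.00713 W = 1620 s.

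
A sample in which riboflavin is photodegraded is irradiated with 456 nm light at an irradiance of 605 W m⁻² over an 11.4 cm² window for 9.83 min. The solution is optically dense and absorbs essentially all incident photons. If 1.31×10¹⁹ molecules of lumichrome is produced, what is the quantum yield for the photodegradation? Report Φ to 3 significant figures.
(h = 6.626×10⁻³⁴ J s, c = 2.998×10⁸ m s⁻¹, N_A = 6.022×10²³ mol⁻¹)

Φ = 0.0140

Product: 1.31×10¹⁹ / 6.022×10²³ = 2.175×10⁻⁵ mol.
Photon energy at 456 nm: hc/λ = (6.626×10⁻³⁴)(2.998×10⁸)/(456×10⁻⁹) = 4.356×10⁻¹⁹ J.
Energy delivered: (605 W m⁻²)(11.4×10⁻⁴ m²)(589.8 s) = 406.8 J.
Photons incident: 406.8 / 4.356×10⁻¹⁹ = 9.339×10²⁰, i.e. 9.339×10²⁰/6.022×10²³ = 0.001551 mol.
Φ = 2.175×10⁻⁵ mol / 0.001551 mol photons = 0.0140.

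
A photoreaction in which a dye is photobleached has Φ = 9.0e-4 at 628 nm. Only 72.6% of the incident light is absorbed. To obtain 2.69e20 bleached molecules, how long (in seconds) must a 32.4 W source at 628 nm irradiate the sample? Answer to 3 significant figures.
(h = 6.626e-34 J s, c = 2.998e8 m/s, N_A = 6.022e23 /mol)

Product: 2.69e20 / 6.022e23 = 4.467e-4 mol.
Photons that must be absorbed: 4.467e-4 / 9.0e-4 = 0.4963 mol.
Incident photons needed: 0.4963 / 0.726 = 0.6836 mol.
Photon energy: hc/λ = 3.163e-19 J; per mole, 1.905e5 J mol⁻¹.
Energy required: 0.6836 × 1.905e5 = 1.302e5 J.
Time: 1.302e5 J / 32.4 W = 4020 s.

t ≈ 4020 s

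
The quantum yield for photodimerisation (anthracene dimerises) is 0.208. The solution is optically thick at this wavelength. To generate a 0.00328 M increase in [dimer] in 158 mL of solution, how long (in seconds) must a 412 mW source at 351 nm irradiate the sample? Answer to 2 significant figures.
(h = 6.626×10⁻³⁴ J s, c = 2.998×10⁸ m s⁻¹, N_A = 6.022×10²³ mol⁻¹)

Product: (0.00328 M)(0.158 L) = 5.182×10⁻⁴ mol.
Photons that must be absorbed: 5.182×10⁻⁴ / 0.208 = 0.002491 mol.
Photon energy: hc/λ = 5.659×10⁻¹⁹ J; per mole, 3.408×10⁵ J mol⁻¹.
Energy required: 0.002491 × 3.408×10⁵ = 848.9 J.
Time: 848.9 J / 0.412 W = 2100 s.

t ≈ 2100 s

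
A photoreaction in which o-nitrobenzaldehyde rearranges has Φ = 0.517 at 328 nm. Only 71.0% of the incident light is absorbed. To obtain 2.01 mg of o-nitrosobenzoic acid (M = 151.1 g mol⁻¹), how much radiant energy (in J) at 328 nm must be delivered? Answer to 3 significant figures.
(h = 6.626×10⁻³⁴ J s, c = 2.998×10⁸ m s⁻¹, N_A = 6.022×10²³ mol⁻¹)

13.2 J

Product: 2.01 mg / 151.1 g mol⁻¹ = 1.330×10⁻⁵ mol.
Photons that must be absorbed: 1.330×10⁻⁵ / 0.517 = 2.573×10⁻⁵ mol.
Incident photons needed: 2.573×10⁻⁵ / 0.710 = 3.624×10⁻⁵ mol.
Photon energy: hc/λ = 6.056×10⁻¹⁹ J; per mole, 3.647×10⁵ J mol⁻¹.
Energy required: 3.624×10⁻⁵ × 3.647×10⁵ = 13.2 J.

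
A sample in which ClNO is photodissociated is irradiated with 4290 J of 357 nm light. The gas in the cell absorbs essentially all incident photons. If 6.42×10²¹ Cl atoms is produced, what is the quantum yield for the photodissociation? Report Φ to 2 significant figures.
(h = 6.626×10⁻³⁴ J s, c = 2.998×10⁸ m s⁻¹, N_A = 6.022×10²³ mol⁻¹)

Product: 6.42×10²¹ / 6.022×10²³ = 0.01066 mol.
Photon energy at 357 nm: hc/λ = (6.626×10⁻³⁴)(2.998×10⁸)/(357×10⁻⁹) = 5.564×10⁻¹⁹ J.
Photons incident: 4290 / 5.564×10⁻¹⁹ = 7.710×10²¹, i.e. 7.710×10²¹/6.022×10²³ = 0.01280 mol.
Φ = 0.01066 mol / 0.01280 mol photons = 0.83.

Φ = 0.83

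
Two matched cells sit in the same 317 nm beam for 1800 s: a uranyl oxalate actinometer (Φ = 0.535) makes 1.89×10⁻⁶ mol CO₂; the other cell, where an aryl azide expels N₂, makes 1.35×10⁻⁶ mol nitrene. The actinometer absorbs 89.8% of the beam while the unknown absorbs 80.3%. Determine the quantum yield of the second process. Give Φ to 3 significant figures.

Φ = 0.427

Photons absorbed by the actinometer: 1.89×10⁻⁶ / 0.535 = 3.533×10⁻⁶ mol.
Incident flux: 3.533×10⁻⁶ / 0.898 = 3.934×10⁻⁶ einstein.
Absorbed by unknown: 0.803 × 3.934×10⁻⁶ = 3.159×10⁻⁶ mol.
Φ(unknown) = 1.35×10⁻⁶ / 3.159×10⁻⁶ = 0.427.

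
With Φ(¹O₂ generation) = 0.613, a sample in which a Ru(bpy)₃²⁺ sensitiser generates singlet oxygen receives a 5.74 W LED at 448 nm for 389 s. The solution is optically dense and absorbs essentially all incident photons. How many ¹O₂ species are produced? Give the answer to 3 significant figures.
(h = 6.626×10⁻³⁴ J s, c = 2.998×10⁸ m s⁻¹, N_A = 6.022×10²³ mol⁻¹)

3.09×10²¹ species

Photon energy at 448 nm: hc/λ = (6.626×10⁻³⁴)(2.998×10⁸)/(448×10⁻⁹) = 4.434×10⁻¹⁹ J.
Energy delivered: (5.74 W)(389 s) = 2233 J.
Photons incident: 2233 / 4.434×10⁻¹⁹ = 5.036×10²¹, i.e. 5.036×10²¹/6.022×10²³ = 0.008363 mol.
Product: Φ × n_abs = 0.613 × 0.008363 = 0.005127 mol.
As a count: 0.005127 × 6.022×10²³ = 3.09×10²¹.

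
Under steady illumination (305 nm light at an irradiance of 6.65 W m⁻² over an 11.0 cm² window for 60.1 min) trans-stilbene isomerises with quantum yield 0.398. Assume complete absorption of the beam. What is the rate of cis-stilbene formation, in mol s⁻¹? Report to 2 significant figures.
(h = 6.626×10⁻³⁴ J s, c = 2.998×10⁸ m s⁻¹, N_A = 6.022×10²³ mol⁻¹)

Photon energy at 305 nm: hc/λ = (6.626×10⁻³⁴)(2.998×10⁸)/(305×10⁻⁹) = 6.513×10⁻¹⁹ J.
Energy delivered: (6.65 W m⁻²)(11.0×10⁻⁴ m²)(3606 s) = 26.38 J.
Photons incident: 26.38 / 6.513×10⁻¹⁹ = 4.050×10¹⁹, i.e. 4.050×10¹⁹/6.022×10²³ = 6.725×10⁻⁵ mol.
Product formed: 0.398 × 6.725×10⁻⁵ = 2.677×10⁻⁵ mol.
Rate: 2.677×10⁻⁵ / 3606 s = 7.4×10⁻⁹ mol s⁻¹.

7.4×10⁻⁹ mol s⁻¹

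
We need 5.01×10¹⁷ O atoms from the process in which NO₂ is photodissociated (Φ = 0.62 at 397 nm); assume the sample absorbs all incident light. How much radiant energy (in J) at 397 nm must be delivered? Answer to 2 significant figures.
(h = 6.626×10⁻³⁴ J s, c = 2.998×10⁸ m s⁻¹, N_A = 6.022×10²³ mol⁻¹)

0.40 J

Product: 5.01×10¹⁷ / 6.022×10²³ = 8.319×10⁻⁷ mol.
Photons that must be absorbed: 8.319×10⁻⁷ / 0.62 = 1.342×10⁻⁶ mol.
Photon energy: hc/λ = 5.004×10⁻¹⁹ J; per mole, 3.013×10⁵ J mol⁻¹.
Energy required: 1.342×10⁻⁶ × 3.013×10⁵ = 0.40 J.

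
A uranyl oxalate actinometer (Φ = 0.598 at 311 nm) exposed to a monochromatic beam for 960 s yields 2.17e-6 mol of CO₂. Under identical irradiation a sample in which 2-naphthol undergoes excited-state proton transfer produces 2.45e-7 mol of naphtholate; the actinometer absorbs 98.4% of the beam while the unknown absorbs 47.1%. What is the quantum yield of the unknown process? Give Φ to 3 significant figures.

Photons absorbed by the actinometer: 2.17e-6 / 0.598 = 3.629e-6 mol.
Incident flux: 3.629e-6 / 0.984 = 3.688e-6 einstein.
Absorbed by unknown: 0.471 × 3.688e-6 = 1.737e-6 mol.
Φ(unknown) = 2.45e-7 / 1.737e-6 = 0.141.

Φ = 0.141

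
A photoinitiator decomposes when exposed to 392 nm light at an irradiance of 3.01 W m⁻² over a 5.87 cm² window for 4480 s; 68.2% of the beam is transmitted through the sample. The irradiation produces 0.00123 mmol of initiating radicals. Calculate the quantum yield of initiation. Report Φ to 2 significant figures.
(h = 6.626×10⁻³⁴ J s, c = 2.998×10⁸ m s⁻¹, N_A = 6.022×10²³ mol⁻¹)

Φ = 0.15

Product: 0.00123 mmol = 1.23×10⁻⁶ mol.
Photon energy at 392 nm: hc/λ = (6.626×10⁻³⁴)(2.998×10⁸)/(392×10⁻⁹) = 5.068×10⁻¹⁹ J.
Energy delivered: (3.01 W m⁻²)(5.87×10⁻⁴ m²)(4480 s) = 7.916 J.
Photons incident: 7.916 / 5.068×10⁻¹⁹ = 1.562×10¹⁹, i.e. 1.562×10¹⁹/6.022×10²³ = 2.594×10⁻⁵ mol.
Fraction absorbed: 1 − 68.2/100 = 0.3180.
Photons absorbed: 0.3180 × 2.594×10⁻⁵ = 8.249×10⁻⁶ mol.
Φ = 1.23×10⁻⁶ mol / 8.249×10⁻⁶ mol photons = 0.15.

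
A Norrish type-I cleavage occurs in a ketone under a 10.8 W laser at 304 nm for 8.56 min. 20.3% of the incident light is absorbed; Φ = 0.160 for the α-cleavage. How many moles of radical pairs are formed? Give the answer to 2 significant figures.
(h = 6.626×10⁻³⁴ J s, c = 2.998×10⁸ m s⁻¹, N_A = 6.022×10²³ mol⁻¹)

4.6×10⁻⁴ mol

Photon energy at 304 nm: hc/λ = (6.626×10⁻³⁴)(2.998×10⁸)/(304×10⁻⁹) = 6.534×10⁻¹⁹ J.
Energy delivered: (10.8 W)(513.6 s) = 5547 J.
Photons incident: 5547 / 6.534×10⁻¹⁹ = 8.489×10²¹, i.e. 8.489×10²¹/6.022×10²³ = 0.01410 mol.
Photons absorbed: 0.203 × 0.01410 = 0.002862 mol.
Product: Φ × n_abs = 0.160 × 0.002862 = 4.579×10⁻⁴ mol.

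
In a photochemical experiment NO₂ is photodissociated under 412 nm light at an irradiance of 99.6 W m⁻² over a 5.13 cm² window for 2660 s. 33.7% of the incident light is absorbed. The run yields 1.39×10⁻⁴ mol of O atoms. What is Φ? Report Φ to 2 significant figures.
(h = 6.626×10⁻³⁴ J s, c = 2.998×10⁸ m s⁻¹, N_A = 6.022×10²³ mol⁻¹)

Photon energy at 412 nm: hc/λ = (6.626×10⁻³⁴)(2.998×10⁸)/(412×10⁻⁹) = 4.822×10⁻¹⁹ J.
Energy delivered: (99.6 W m⁻²)(5.13×10⁻⁴ m²)(2660 s) = 135.9 J.
Photons incident: 135.9 / 4.822×10⁻¹⁹ = 2.818×10²⁰, i.e. 2.818×10²⁰/6.022×10²³ = 4.680×10⁻⁴ mol.
Photons absorbed: 0.337 × 4.680×10⁻⁴ = 1.577×10⁻⁴ mol.
Φ = 1.39×10⁻⁴ mol / 1.577×10⁻⁴ mol photons = 0.88.

Φ = 0.88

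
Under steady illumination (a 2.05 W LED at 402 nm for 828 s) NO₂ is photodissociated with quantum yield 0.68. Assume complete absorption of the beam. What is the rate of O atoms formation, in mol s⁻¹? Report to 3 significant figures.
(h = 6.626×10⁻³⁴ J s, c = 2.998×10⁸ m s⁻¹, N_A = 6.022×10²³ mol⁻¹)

4.68×10⁻⁶ mol s⁻¹

Photon energy at 402 nm: hc/λ = (6.626×10⁻³⁴)(2.998×10⁸)/(402×10⁻⁹) = 4.941×10⁻¹⁹ J.
Energy delivered: (2.05 W)(828 s) = 1697 J.
Photons incident: 1697 / 4.941×10⁻¹⁹ = 3.435×10²¹, i.e. 3.435×10²¹/6.022×10²³ = 0.005704 mol.
Product formed: 0.68 × 0.005704 = 0.003879 mol.
Rate: 0.003879 / 828 s = 4.68×10⁻⁶ mol s⁻¹.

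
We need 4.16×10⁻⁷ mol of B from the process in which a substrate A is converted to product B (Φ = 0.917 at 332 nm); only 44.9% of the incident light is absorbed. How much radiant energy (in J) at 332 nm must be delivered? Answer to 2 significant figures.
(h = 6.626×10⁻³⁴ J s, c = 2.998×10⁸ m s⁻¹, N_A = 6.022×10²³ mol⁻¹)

Photons that must be absorbed: 4.16×10⁻⁷ / 0.917 = 4.537×10⁻⁷ mol.
Incident photons needed: 4.537×10⁻⁷ / 0.449 = 1.010×10⁻⁶ mol.
Photon energy: hc/λ = 5.983×10⁻¹⁹ J; per mole, 3.603×10⁵ J mol⁻¹.
Energy required: 1.010×10⁻⁶ × 3.603×10⁵ = 0.36 J.

0.36 J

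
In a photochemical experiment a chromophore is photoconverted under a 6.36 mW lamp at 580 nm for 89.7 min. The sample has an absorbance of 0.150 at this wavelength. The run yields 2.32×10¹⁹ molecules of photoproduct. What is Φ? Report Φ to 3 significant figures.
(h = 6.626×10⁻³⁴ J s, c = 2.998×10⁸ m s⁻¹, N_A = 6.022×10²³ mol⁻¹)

Φ = 0.795

Product: 2.32×10¹⁹ / 6.022×10²³ = 3.853×10⁻⁵ mol.
Photon energy at 580 nm: hc/λ = (6.626×10⁻³⁴)(2.998×10⁸)/(580×10⁻⁹) = 3.425×10⁻¹⁹ J.
Energy delivered: (6.36 mW)(5382 s) = 34.23 J.
Photons incident: 34.23 / 3.425×10⁻¹⁹ = 9.994×10¹⁹, i.e. 9.994×10¹⁹/6.022×10²³ = 1.660×10⁻⁴ mol.
Fraction absorbed: 1 − 10^(−0.150) = 0.2921.
Photons absorbed: 0.2921 × 1.660×10⁻⁴ = 4.849×10⁻⁵ mol.
Φ = 3.853×10⁻⁵ mol / 4.849×10⁻⁵ mol photons = 0.795.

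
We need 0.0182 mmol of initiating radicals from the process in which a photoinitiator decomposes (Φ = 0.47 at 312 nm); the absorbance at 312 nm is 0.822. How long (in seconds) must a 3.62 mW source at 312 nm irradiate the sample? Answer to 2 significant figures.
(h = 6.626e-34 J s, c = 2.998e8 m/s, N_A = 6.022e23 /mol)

Product: 0.0182 mmol = 1.82e-5 mol.
Photons that must be absorbed: 1.82e-5 / 0.47 = 3.872e-5 mol.
Fraction absorbed: 1 − 10^(−0.822) = 0.8493.
Incident photons needed: 3.872e-5 / 0.8493 = 4.559e-5 mol.
Photon energy: hc/λ = 6.367e-19 J; per mole, 3.834e5 J mol⁻¹.
Energy required: 4.559e-5 × 3.834e5 = 17.48 J.
Time: 17.48 J / 0.00362 W = 4800 s.

t ≈ 4800 s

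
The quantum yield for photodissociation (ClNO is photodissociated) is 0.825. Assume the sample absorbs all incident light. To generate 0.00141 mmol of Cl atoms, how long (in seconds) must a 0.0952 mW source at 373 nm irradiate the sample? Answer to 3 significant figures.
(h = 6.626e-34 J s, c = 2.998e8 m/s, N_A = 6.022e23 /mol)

Product: 0.00141 mmol = 1.41e-6 mol.
Photons that must be absorbed: 1.41e-6 / 0.825 = 1.709e-6 mol.
Photon energy: hc/λ = 5.326e-19 J; per mole, 3.207e5 J mol⁻¹.
Energy required: 1.709e-6 × 3.207e5 = 0.5481 J.
Time: 0.5481 J / 9.52e-05 W = 5760 s.

t ≈ 5760 s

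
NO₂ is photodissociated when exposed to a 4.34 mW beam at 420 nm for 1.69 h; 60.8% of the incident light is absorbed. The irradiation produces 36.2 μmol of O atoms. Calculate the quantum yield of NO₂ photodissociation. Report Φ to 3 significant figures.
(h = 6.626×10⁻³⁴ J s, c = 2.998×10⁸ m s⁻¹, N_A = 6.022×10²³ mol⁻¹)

Product: 36.2 μmol = 3.62×10⁻⁵ mol.
Photon energy at 420 nm: hc/λ = (6.626×10⁻³⁴)(2.998×10⁸)/(420×10⁻⁹) = 4.730×10⁻¹⁹ J.
Energy delivered: (4.34 mW)(6084 s) = 26.40 J.
Photons incident: 26.40 / 4.730×10⁻¹⁹ = 5.581×10¹⁹, i.e. 5.581×10¹⁹/6.022×10²³ = 9.268×10⁻⁵ mol.
Photons absorbed: 0.608 × 9.268×10⁻⁵ = 5.635×10⁻⁵ mol.
Φ = 3.62×10⁻⁵ mol / 5.635×10⁻⁵ mol photons = 0.642.

Φ = 0.642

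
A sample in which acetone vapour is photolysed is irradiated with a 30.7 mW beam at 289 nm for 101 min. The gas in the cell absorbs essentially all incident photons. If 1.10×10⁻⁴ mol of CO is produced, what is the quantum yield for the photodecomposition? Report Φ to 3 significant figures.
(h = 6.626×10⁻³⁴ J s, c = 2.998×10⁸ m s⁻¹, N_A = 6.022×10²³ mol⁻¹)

Photon energy at 289 nm: hc/λ = (6.626×10⁻³⁴)(2.998×10⁸)/(289×10⁻⁹) = 6.874×10⁻¹⁹ J.
Energy delivered: (30.7 mW)(6060 s) = 186.0 J.
Photons incident: 186.0 / 6.874×10⁻¹⁹ = 2.706×10²⁰, i.e. 2.706×10²⁰/6.022×10²³ = 4.494×10⁻⁴ mol.
Φ = 1.10×10⁻⁴ mol / 4.494×10⁻⁴ mol photons = 0.245.

Φ = 0.245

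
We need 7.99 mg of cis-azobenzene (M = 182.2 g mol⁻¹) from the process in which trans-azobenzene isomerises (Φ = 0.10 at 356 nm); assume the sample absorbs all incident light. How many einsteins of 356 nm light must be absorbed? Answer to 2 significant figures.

4.4×10⁻⁴ einstein

Product: 7.99 mg / 182.2 g mol⁻¹ = 4.385×10⁻⁵ mol.
Photons that must be absorbed: 4.385×10⁻⁵ / 0.10 = 4.385×10⁻⁴ mol.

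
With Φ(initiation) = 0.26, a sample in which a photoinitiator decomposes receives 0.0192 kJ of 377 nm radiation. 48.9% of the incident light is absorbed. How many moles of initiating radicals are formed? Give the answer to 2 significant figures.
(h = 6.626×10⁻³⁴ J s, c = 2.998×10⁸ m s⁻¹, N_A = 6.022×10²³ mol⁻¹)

Photon energy at 377 nm: hc/λ = (6.626×10⁻³⁴)(2.998×10⁸)/(377×10⁻⁹) = 5.269×10⁻¹⁹ J.
Incident energy: 0.0192 kJ = 19.2 J.
Photons incident: 19.2 / 5.269×10⁻¹⁹ = 3.644×10¹⁹, i.e. 3.644×10¹⁹/6.022×10²³ = 6.051×10⁻⁵ mol.
Photons absorbed: 0.489 × 6.051×10⁻⁵ = 2.959×10⁻⁵ mol.
Product: Φ × n_abs = 0.26 × 2.959×10⁻⁵ = 7.693×10⁻⁶ mol.

7.7×10⁻⁶ mol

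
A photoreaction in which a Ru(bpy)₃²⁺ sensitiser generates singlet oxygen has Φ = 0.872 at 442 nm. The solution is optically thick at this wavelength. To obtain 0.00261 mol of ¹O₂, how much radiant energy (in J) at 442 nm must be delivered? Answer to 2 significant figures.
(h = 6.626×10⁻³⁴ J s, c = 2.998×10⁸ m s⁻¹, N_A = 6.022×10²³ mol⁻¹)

Photons that must be absorbed: 0.00261 / 0.872 = 0.002993 mol.
Photon energy: hc/λ = 4.494×10⁻¹⁹ J; per mole, 2.706×10⁵ J mol⁻¹.
Energy required: 0.002993 × 2.706×10⁵ = 810 J.

810 J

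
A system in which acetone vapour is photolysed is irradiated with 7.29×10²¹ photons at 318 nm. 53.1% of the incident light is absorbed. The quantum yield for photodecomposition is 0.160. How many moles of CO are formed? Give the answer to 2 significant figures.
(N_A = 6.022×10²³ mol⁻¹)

0.0010 mol

Moles of photons: 7.29×10²¹ / 6.022×10²³ = 0.01211 mol.
Photons absorbed: 0.531 × 0.01211 = 0.006430 mol.
Product: Φ × n_abs = 0.160 × 0.006430 = 0.001029 mol.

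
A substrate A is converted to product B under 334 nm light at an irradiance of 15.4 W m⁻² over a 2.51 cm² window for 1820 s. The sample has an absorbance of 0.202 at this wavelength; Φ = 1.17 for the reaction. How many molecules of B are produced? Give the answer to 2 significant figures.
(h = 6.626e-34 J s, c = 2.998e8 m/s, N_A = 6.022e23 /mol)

5.1e18 molecules

Photon energy at 334 nm: hc/λ = (6.626e-34)(2.998e8)/(334e-9) = 5.948e-19 J.
Energy delivered: (15.4 W m⁻²)(2.51e-4 m²)(1820 s) = 7.035 J.
Photons incident: 7.035 / 5.948e-19 = 1.183e19, i.e. 1.183e19/6.022e23 = 1.964e-5 mol.
Fraction absorbed: 1 − 10^(−0.202) = 0.3719.
Photons absorbed: 0.3719 × 1.964e-5 = 7.304e-6 mol.
Product: Φ × n_abs = 1.17 × 7.304e-6 = 8.546e-6 mol.
As a count: 8.546e-6 × 6.022e23 = 5.1e18.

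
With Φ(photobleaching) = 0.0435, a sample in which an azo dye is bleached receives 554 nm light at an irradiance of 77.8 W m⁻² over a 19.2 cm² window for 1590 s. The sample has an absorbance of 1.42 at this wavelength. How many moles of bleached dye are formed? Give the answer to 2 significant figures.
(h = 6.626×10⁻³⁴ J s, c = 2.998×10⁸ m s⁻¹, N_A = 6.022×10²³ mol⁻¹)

Photon energy at 554 nm: hc/λ = (6.626×10⁻³⁴)(2.998×10⁸)/(554×10⁻⁹) = 3.586×10⁻¹⁹ J.
Energy delivered: (77.8 W m⁻²)(19.2×10⁻⁴ m²)(1590 s) = 237.5 J.
Photons incident: 237.5 / 3.586×10⁻¹⁹ = 6.623×10²⁰, i.e. 6.623×10²⁰/6.022×10²³ = 0.001100 mol.
Fraction absorbed: 1 − 10^(−1.42) = 0.9620.
Photons absorbed: 0.9620 × 0.001100 = 0.001058 mol.
Product: Φ × n_abs = 0.0435 × 0.001058 = 4.602×10⁻⁵ mol.

4.6×10⁻⁵ mol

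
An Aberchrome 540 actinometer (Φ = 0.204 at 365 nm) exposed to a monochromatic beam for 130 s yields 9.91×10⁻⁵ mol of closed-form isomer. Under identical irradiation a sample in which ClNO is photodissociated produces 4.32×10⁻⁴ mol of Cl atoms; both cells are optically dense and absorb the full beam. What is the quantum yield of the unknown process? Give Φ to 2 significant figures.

Φ = 0.89

Photons absorbed by the actinometer: 9.91×10⁻⁵ / 0.204 = 4.858×10⁻⁴ mol.
Φ(unknown) = 4.32×10⁻⁴ / 4.858×10⁻⁴ = 0.89.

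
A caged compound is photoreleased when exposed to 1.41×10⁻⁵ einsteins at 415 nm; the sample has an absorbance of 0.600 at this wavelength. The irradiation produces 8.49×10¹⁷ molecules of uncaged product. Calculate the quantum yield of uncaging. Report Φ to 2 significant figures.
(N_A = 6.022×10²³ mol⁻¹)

Product: 8.49×10¹⁷ / 6.022×10²³ = 1.410×10⁻⁶ mol.
Fraction absorbed: 1 − 10^(−0.600) = 0.7488.
Photons absorbed: 0.7488 × 1.41×10⁻⁵ = 1.056×10⁻⁵ mol.
Φ = 1.410×10⁻⁶ mol / 1.056×10⁻⁵ mol photons = 0.13.

Φ = 0.13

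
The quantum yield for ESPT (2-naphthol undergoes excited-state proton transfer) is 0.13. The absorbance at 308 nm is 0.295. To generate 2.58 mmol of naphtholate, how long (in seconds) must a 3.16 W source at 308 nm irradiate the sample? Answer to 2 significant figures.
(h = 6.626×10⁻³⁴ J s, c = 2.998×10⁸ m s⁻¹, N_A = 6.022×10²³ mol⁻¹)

Product: 2.58 mmol = 0.00258 mol.
Photons that must be absorbed: 0.00258 / 0.13 = 0.01985 mol.
Fraction absorbed: 1 − 10^(−0.295) = 0.4930.
Incident photons needed: 0.01985 / 0.4930 = 0.04026 mol.
Photon energy: hc/λ = 6.450×10⁻¹⁹ J; per mole, 3.884×10⁵ J mol⁻¹.
Energy required: 0.04026 × 3.884×10⁵ = 1.564×10⁴ J.
Time: 1.564×10⁴ J / 3.16 W = 4900 s.

t ≈ 4900 s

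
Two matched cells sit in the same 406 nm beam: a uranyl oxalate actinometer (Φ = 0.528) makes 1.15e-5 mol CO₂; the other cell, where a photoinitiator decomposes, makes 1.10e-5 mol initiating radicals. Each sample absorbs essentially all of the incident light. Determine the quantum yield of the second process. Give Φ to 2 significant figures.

Photons absorbed by the actinometer: 1.15e-5 / 0.528 = 2.178e-5 mol.
Φ(unknown) = 1.10e-5 / 2.178e-5 = 0.51.

Φ = 0.51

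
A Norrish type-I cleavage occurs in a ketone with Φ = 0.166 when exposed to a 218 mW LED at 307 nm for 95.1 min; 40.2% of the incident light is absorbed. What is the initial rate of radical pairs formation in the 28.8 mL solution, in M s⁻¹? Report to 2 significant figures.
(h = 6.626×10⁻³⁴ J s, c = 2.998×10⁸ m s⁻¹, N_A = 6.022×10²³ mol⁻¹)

Photon energy at 307 nm: hc/λ = (6.626×10⁻³⁴)(2.998×10⁸)/(307×10⁻⁹) = 6.471×10⁻¹⁹ J.
Energy delivered: (218 mW)(5706 s) = 1244 J.
Photons incident: 1244 / 6.471×10⁻¹⁹ = 1.922×10²¹, i.e. 1.922×10²¹/6.022×10²³ = 0.003192 mol.
Photons absorbed: 0.402 × 0.003192 = 0.001283 mol.
Product formed: 0.166 × 0.001283 = 2.130×10⁻⁴ mol.
Rate: 2.130×10⁻⁴ mol / (5706 s × 0.0288 L) = 1.3×10⁻⁶ M s⁻¹.

1.3×10⁻⁶ M s⁻¹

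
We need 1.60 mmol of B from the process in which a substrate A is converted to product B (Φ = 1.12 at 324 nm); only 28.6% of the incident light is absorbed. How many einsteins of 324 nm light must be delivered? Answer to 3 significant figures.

0.00500 einstein

Product: 1.60 mmol = 0.00160 mol.
Photons that must be absorbed: 0.00160 / 1.12 = 0.001429 mol.
Incident photons needed: 0.001429 / 0.286 = 0.004997 mol.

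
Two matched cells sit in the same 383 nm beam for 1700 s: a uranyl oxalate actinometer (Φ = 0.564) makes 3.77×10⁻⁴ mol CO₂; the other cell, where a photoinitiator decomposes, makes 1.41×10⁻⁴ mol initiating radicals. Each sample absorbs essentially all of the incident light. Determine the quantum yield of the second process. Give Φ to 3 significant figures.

Photons absorbed by the actinometer: 3.77×10⁻⁴ / 0.564 = 6.684×10⁻⁴ mol.
Φ(unknown) = 1.41×10⁻⁴ / 6.684×10⁻⁴ = 0.211.

Φ = 0.211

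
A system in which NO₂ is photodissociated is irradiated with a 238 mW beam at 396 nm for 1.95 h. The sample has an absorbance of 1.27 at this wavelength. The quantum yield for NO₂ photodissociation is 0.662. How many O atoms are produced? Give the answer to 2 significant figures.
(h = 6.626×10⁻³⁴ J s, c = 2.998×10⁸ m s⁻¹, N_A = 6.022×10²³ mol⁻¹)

2.1×10²¹ atoms

Photon energy at 396 nm: hc/λ = (6.626×10⁻³⁴)(2.998×10⁸)/(396×10⁻⁹) = 5.016×10⁻¹⁹ J.
Energy delivered: (238 mW)(7020 s) = 1671 J.
Photons incident: 1671 / 5.016×10⁻¹⁹ = 3.331×10²¹, i.e. 3.331×10²¹/6.022×10²³ = 0.005531 mol.
Fraction absorbed: 1 − 10^(−1.27) = 0.9463.
Photons absorbed: 0.9463 × 0.005531 = 0.005234 mol.
Product: Φ × n_abs = 0.662 × 0.005234 = 0.003465 mol.
As a count: 0.003465 × 6.022×10²³ = 2.1×10²¹.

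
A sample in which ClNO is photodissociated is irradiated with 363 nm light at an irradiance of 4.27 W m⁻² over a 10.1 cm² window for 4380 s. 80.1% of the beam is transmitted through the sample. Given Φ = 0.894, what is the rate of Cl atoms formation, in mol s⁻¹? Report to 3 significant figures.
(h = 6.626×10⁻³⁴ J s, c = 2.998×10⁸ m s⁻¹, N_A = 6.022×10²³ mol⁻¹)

Photon energy at 363 nm: hc/λ = (6.626×10⁻³⁴)(2.998×10⁸)/(363×10⁻⁹) = 5.472×10⁻¹⁹ J.
Energy delivered: (4.27 W m⁻²)(10.1×10⁻⁴ m²)(4380 s) = 18.89 J.
Photons incident: 18.89 / 5.472×10⁻¹⁹ = 3.452×10¹⁹, i.e. 3.452×10¹⁹/6.022×10²³ = 5.732×10⁻⁵ mol.
Fraction absorbed: 1 − 80.1/100 = 0.1990.
Photons absorbed: 0.1990 × 5.732×10⁻⁵ = 1.141×10⁻⁵ mol.
Product formed: 0.894 × 1.141×10⁻⁵ = 1.020×10⁻⁵ mol.
Rate: 1.020×10⁻⁵ / 4380 s = 2.33×10⁻⁹ mol s⁻¹.

2.33×10⁻⁹ mol s⁻¹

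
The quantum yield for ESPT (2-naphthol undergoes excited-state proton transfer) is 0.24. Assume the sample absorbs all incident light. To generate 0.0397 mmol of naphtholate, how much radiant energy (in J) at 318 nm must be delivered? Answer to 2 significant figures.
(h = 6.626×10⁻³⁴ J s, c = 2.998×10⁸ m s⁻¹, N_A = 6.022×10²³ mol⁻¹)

Product: 0.0397 mmol = 3.97×10⁻⁵ mol.
Photons that must be absorbed: 3.97×10⁻⁵ / 0.24 = 1.654×10⁻⁴ mol.
Photon energy: hc/λ = 6.247×10⁻¹⁹ J; per mole, 3.762×10⁵ J mol⁻¹.
Energy required: 1.654×10⁻⁴ × 3.762×10⁵ = 62 J.

62 J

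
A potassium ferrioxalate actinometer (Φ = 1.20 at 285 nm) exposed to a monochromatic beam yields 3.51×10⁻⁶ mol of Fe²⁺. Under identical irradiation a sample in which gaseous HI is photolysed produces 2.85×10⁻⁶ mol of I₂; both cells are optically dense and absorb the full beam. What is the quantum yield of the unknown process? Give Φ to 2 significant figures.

Photons absorbed by the actinometer: 3.51×10⁻⁶ / 1.20 = 2.925×10⁻⁶ mol.
Φ(unknown) = 2.85×10⁻⁶ / 2.925×10⁻⁶ = 0.97.

Φ = 0.97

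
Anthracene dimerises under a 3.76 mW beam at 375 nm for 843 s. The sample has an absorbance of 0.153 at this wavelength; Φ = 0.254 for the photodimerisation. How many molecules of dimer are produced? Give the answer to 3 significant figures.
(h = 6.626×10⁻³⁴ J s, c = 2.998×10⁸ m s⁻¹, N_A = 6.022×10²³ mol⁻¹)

Photon energy at 375 nm: hc/λ = (6.626×10⁻³⁴)(2.998×10⁸)/(375×10⁻⁹) = 5.297×10⁻¹⁹ J.
Energy delivered: (3.76 mW)(843 s) = 3.170 J.
Photons incident: 3.170 / 5.297×10⁻¹⁹ = 5.985×10¹⁸, i.e. 5.985×10¹⁸/6.022×10²³ = 9.939×10⁻⁶ mol.
Fraction absorbed: 1 − 10^(−0.153) = 0.2969.
Photons absorbed: 0.2969 × 9.939×10⁻⁶ = 2.951×10⁻⁶ mol.
Product: Φ × n_abs = 0.254 × 2.951×10⁻⁶ = 7.496×10⁻⁷ mol.
As a count: 7.496×10⁻⁷ × 6.022×10²³ = 4.51×10¹⁷.

4.51×10¹⁷ molecules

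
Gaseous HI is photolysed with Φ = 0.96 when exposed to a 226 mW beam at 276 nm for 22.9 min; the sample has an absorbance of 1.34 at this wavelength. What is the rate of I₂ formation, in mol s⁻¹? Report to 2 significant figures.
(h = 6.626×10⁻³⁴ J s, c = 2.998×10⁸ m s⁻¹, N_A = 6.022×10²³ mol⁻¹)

Photon energy at 276 nm: hc/λ = (6.626×10⁻³⁴)(2.998×10⁸)/(276×10⁻⁹) = 7.197×10⁻¹⁹ J.
Energy delivered: (226 mW)(1374 s) = 310.5 J.
Photons incident: 310.5 / 7.197×10⁻¹⁹ = 4.314×10²⁰, i.e. 4.314×10²⁰/6.022×10²³ = 7.164×10⁻⁴ mol.
Fraction absorbed: 1 − 10^(−1.34) = 0.9543.
Photons absorbed: 0.9543 × 7.164×10⁻⁴ = 6.837×10⁻⁴ mol.
Product formed: 0.96 × 6.837×10⁻⁴ = 6.564×10⁻⁴ mol.
Rate: 6.564×10⁻⁴ / 1374 s = 4.8×10⁻⁷ mol s⁻¹.

4.8×10⁻⁷ mol s⁻¹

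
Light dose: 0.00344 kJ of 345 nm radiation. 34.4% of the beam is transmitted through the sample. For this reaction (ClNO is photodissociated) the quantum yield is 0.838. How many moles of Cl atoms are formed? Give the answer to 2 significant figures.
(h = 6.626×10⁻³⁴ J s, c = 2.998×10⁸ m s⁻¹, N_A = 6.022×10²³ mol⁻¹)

5.5×10⁻⁶ mol

Photon energy at 345 nm: hc/λ = (6.626×10⁻³⁴)(2.998×10⁸)/(345×10⁻⁹) = 5.758×10⁻¹⁹ J.
Incident energy: 0.00344 kJ = 3.44 J.
Photons incident: 3.44 / 5.758×10⁻¹⁹ = 5.974×10¹⁸, i.e. 5.974×10¹⁸/6.022×10²³ = 9.920×10⁻⁶ mol.
Fraction absorbed: 1 − 34.4/100 = 0.6560.
Photons absorbed: 0.6560 × 9.920×10⁻⁶ = 6.508×10⁻⁶ mol.
Product: Φ × n_abs = 0.838 × 6.508×10⁻⁶ = 5.454×10⁻⁶ mol.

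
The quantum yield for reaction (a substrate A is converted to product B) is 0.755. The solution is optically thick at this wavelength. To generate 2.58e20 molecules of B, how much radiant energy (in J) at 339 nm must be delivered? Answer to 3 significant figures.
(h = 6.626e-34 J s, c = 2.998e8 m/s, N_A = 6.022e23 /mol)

200 J

Product: 2.58e20 / 6.022e23 = 4.284e-4 mol.
Photons that must be absorbed: 4.284e-4 / 0.755 = 5.674e-4 mol.
Photon energy: hc/λ = 5.860e-19 J; per mole, 3.529e5 J mol⁻¹.
Energy required: 5.674e-4 × 3.529e5 = 200 J.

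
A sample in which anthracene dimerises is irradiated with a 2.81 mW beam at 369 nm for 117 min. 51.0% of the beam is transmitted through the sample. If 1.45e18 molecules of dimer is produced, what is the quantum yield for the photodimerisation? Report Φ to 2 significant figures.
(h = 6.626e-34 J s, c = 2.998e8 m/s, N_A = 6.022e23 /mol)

Product: 1.45e18 / 6.022e23 = 2.408e-6 mol.
Photon energy at 369 nm: hc/λ = (6.626e-34)(2.998e8)/(369e-9) = 5.383e-19 J.
Energy delivered: (2.81 mW)(7020 s) = 19.73 J.
Photons incident: 19.73 / 5.383e-19 = 3.665e19, i.e. 3.665e19/6.022e23 = 6.086e-5 mol.
Fraction absorbed: 1 − 51.0/100 = 0.4900.
Photons absorbed: 0.4900 × 6.086e-5 = 2.982e-5 mol.
Φ = 2.408e-6 mol / 2.982e-5 mol photons = 0.081.

Φ = 0.081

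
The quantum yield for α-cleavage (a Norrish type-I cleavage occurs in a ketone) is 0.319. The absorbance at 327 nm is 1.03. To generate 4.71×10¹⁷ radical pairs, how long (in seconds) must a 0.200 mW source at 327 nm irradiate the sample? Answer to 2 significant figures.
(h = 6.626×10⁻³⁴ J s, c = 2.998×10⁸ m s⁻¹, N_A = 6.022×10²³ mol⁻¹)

t ≈ 4900 s

Product: 4.71×10¹⁷ / 6.022×10²³ = 7.821×10⁻⁷ mol.
Photons that must be absorbed: 7.821×10⁻⁷ / 0.319 = 2.452×10⁻⁶ mol.
Fraction absorbed: 1 − 10^(−1.03) = 0.9067.
Incident photons needed: 2.452×10⁻⁶ / 0.9067 = 2.704×10⁻⁶ mol.
Photon energy: hc/λ = 6.075×10⁻¹⁹ J; per mole, 3.658×10⁵ J mol⁻¹.
Energy required: 2.704×10⁻⁶ × 3.658×10⁵ = 0.9891 J.
Time: 0.9891 J / 0.0002 W = 4900 s.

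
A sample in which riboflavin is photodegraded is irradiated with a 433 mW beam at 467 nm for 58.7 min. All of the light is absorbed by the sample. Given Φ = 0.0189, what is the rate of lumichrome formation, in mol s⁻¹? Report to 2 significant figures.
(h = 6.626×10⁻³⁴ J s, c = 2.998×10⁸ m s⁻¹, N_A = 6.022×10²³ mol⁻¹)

3.2×10⁻⁸ mol s⁻¹

Photon energy at 467 nm: hc/λ = (6.626×10⁻³⁴)(2.998×10⁸)/(467×10⁻⁹) = 4.254×10⁻¹⁹ J.
Energy delivered: (433 mW)(3522 s) = 1525 J.
Photons incident: 1525 / 4.254×10⁻¹⁹ = 3.585×10²¹, i.e. 3.585×10²¹/6.022×10²³ = 0.005953 mol.
Product formed: 0.0189 × 0.005953 = 1.125×10⁻⁴ mol.
Rate: 1.125×10⁻⁴ / 3522 s = 3.2×10⁻⁸ mol s⁻¹.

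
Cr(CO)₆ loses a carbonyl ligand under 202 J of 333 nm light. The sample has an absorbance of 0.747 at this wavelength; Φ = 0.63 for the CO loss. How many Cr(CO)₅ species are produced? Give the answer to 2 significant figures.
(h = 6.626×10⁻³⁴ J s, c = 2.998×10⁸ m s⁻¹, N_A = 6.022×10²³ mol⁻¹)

Photon energy at 333 nm: hc/λ = (6.626×10⁻³⁴)(2.998×10⁸)/(333×10⁻⁹) = 5.965×10⁻¹⁹ J.
Photons incident: 202 / 5.965×10⁻¹⁹ = 3.386×10²⁰, i.e. 3.386×10²⁰/6.022×10²³ = 5.623×10⁻⁴ mol.
Fraction absorbed: 1 − 10^(−0.747) = 0.8209.
Photons absorbed: 0.8209 × 5.623×10⁻⁴ = 4.616×10⁻⁴ mol.
Product: Φ × n_abs = 0.63 × 4.616×10⁻⁴ = 2.908×10⁻⁴ mol.
As a count: 2.908×10⁻⁴ × 6.022×10²³ = 1.8×10²⁰.

1.8×10²⁰ species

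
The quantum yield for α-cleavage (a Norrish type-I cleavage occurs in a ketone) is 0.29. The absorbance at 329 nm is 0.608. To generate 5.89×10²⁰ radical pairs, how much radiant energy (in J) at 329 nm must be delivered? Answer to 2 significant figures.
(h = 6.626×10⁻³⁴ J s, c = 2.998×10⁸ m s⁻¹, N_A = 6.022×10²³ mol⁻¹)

Product: 5.89×10²⁰ / 6.022×10²³ = 9.781×10⁻⁴ mol.
Photons that must be absorbed: 9.781×10⁻⁴ / 0.29 = 0.003373 mol.
Fraction absorbed: 1 − 10^(−0.608) = 0.7534.
Incident photons needed: 0.003373 / 0.7534 = 0.004477 mol.
Photon energy: hc/λ = 6.038×10⁻¹⁹ J; per mole, 3.636×10⁵ J mol⁻¹.
Energy required: 0.004477 × 3.636×10⁵ = 1600 J.

1600 J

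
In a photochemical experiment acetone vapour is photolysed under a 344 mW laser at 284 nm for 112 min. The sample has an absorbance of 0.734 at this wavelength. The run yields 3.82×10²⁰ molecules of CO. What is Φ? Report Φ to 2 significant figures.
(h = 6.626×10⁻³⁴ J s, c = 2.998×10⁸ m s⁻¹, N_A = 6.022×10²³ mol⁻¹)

Φ = 0.14

Product: 3.82×10²⁰ / 6.022×10²³ = 6.343×10⁻⁴ mol.
Photon energy at 284 nm: hc/λ = (6.626×10⁻³⁴)(2.998×10⁸)/(284×10⁻⁹) = 6.995×10⁻¹⁹ J.
Energy delivered: (344 mW)(6720 s) = 2312 J.
Photons incident: 2312 / 6.995×10⁻¹⁹ = 3.305×10²¹, i.e. 3.305×10²¹/6.022×10²³ = 0.005488 mol.
Fraction absorbed: 1 − 10^(−0.734) = 0.8155.
Photons absorbed: 0.8155 × 0.005488 = 0.004475 mol.
Φ = 6.343×10⁻⁴ mol / 0.004475 mol photons = 0.14.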